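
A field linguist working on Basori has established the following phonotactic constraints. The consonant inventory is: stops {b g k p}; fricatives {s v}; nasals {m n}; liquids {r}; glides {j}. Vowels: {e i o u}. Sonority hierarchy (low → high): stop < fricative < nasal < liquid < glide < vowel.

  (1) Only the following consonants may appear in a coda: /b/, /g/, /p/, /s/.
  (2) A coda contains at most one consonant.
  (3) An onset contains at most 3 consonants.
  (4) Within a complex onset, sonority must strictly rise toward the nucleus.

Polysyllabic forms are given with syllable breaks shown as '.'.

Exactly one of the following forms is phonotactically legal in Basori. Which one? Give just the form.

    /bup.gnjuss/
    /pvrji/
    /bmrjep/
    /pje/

/pje/

/bup.gnjuss/ — violates constraint 2: syllable 2 coda /ss/ has 2 consonants (> 1) → phonotactically illegal
/pvrji/ — violates constraint 3: syllable 1 onset /pvrj/ has 4 consonants (> 3) → phonotactically illegal
/bmrjep/ — violates constraint 3: syllable 1 onset /bmrj/ has 4 consonants (> 3) → phonotactically illegal
/pje/ — σ1 onset /pj/ (1→5 rises), coda /∅/ ok → phonotactically legal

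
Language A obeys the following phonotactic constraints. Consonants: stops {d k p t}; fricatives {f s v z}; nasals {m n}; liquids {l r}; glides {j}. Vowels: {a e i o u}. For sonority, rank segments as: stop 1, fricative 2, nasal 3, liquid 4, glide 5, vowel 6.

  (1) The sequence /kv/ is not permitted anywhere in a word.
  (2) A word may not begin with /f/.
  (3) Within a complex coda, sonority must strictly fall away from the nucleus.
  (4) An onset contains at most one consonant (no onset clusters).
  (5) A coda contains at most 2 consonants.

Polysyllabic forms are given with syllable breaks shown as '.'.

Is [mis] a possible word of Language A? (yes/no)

yes

[mis] — σ1 onset /m/, coda /s/ ok → well-formed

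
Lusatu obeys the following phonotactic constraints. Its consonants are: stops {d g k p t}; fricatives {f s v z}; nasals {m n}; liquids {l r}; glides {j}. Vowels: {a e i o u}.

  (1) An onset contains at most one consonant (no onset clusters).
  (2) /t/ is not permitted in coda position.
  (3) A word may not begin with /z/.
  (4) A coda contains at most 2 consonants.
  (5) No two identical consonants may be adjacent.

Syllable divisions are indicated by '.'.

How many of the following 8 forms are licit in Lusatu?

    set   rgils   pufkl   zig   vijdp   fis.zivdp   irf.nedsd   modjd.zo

0

set — violates constraint 2: syllable 1 coda contains /t/ → illicit
rgils — violates constraint 1: syllable 1 onset /rg/ has 2 consonants (> 1) → illicit
pufkl — violates constraint 4: syllable 1 coda /fkl/ has 3 consonants (> 2) → illicit
zig — violates constraint 3: word begins with /z/ → illicit
vijdp — violates constraint 4: syllable 1 coda /jdp/ has 3 consonants (> 2) → illicit
fis.zivdp — violates constraint 4: syllable 2 coda /vdp/ has 3 consonants (> 2) → illicit
irf.nedsd — violates constraint 4: syllable 2 coda /dsd/ has 3 consonants (> 2) → illicit
modjd.zo — violates constraint 4: syllable 1 coda /djd/ has 3 consonants (> 2) → illicit
No form is licit → 0.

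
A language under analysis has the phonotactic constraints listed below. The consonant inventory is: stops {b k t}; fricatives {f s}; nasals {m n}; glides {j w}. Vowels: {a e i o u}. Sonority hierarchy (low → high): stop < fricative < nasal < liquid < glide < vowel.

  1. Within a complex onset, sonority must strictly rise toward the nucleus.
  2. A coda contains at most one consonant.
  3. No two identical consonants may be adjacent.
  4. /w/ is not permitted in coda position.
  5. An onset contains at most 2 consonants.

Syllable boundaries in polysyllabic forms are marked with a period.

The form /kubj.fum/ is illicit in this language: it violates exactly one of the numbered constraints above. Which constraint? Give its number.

2

/kubj.fum/: syllable 1 coda /bj/ has 2 consonants (> 1).
This is a violation of constraint 2: "A coda contains at most one consonant."
The remaining constraints (1, 3, 4, 5) are satisfied.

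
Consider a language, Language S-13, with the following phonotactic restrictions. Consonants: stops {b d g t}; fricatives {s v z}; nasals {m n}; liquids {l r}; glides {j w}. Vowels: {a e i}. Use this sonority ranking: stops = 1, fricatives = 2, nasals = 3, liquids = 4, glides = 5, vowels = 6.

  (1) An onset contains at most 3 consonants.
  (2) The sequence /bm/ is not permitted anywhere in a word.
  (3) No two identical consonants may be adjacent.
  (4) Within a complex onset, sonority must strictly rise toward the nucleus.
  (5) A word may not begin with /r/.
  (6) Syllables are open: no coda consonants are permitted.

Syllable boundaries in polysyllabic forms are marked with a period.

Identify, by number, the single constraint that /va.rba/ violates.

/va.rba/: syllable 2 onset /rb/: /r/ (liquid, 4) → /b/ (stop, 1) does not rise.
This is a violation of constraint 4: "Within a complex onset, sonority must strictly rise toward the nucleus."
The remaining constraints (1, 2, 3, 5, 6) are satisfied.

4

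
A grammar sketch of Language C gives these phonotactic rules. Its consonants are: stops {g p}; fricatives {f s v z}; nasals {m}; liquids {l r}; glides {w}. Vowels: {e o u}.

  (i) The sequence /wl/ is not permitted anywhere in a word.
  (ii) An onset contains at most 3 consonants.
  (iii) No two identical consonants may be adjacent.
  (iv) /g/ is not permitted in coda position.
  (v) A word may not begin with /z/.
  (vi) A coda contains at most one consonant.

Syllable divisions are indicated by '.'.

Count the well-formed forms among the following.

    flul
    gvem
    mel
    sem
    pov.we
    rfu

flul — σ1 onset /fl/ (2C), coda /l/ ok → well-formed
gvem — σ1 onset /gv/ (2C), coda /m/ ok → well-formed
mel — σ1 onset /m/, coda /l/ ok → well-formed
sem — σ1 onset /s/, coda /m/ ok → well-formed
pov.we — σ1 onset /p/, coda /v/ ok; σ2 onset /w/, coda /∅/ ok → well-formed
rfu — σ1 onset /rf/ (2C), coda /∅/ ok → well-formed
Well-formed: flul, gvem, mel, sem, pov.we, rfu → 6.

6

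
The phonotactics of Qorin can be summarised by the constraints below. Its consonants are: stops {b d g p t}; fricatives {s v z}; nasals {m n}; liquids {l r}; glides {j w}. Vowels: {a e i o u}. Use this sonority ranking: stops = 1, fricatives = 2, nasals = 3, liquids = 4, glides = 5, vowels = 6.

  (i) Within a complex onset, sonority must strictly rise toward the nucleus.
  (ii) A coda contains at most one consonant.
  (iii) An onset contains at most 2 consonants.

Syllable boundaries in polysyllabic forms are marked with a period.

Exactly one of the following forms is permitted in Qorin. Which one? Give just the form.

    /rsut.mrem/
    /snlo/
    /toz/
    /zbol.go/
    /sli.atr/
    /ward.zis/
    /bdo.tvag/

/toz/

/rsut.mrem/ — violates constraint (i): syllable 1 onset /rs/: /r/ (liquid, 4) → /s/ (fricative, 2) does not rise → not permitted
/snlo/ — violates constraint (iii): syllable 1 onset /snl/ has 3 consonants (> 2) → not permitted
/toz/ — σ1 onset /t/, coda /z/ ok → permitted
/zbol.go/ — violates constraint (i): syllable 1 onset /zb/: /z/ (fricative, 2) → /b/ (stop, 1) does not rise → not permitted
/sli.atr/ — violates constraint (ii): syllable 2 coda /tr/ has 2 consonants (> 1) → not permitted
/ward.zis/ — violates constraint (ii): syllable 1 coda /rd/ has 2 consonants (> 1) → not permitted
/bdo.tvag/ — violates constraint (i): syllable 1 onset /bd/: /b/ (stop, 1) → /d/ (stop, 1) does not rise → not permitted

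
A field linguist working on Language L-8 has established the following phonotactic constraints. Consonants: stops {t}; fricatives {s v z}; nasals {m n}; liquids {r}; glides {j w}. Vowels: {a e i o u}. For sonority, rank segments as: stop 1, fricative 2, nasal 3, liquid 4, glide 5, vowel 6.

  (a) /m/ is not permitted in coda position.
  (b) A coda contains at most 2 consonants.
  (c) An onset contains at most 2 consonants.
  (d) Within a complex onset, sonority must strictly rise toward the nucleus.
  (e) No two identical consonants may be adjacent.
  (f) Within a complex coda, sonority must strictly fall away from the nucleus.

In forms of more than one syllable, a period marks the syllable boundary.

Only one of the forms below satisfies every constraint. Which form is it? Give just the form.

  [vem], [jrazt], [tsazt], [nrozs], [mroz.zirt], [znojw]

[vem] — violates constraint (a): syllable 1 coda contains /m/ → phonotactically illegal
[jrazt] — violates constraint (d): syllable 1 onset /jr/: /j/ (glide, 5) → /r/ (liquid, 4) does not rise → phonotactically illegal
[tsazt] — σ1 onset /ts/ (1→2 rises), coda /zt/ (2→1 falls) ok → phonotactically legal
[nrozs] — violates constraint (f): syllable 1 coda /zs/: /z/ (fricative, 2) → /s/ (fricative, 2) does not fall → phonotactically illegal
[mroz.zirt] — violates constraint (e): adjacent identical consonants /zz/ → phonotactically illegal
[znojw] — violates constraint (f): syllable 1 coda /jw/: /j/ (glide, 5) → /w/ (glide, 5) does not fall → phonotactically illegal

[tsazt]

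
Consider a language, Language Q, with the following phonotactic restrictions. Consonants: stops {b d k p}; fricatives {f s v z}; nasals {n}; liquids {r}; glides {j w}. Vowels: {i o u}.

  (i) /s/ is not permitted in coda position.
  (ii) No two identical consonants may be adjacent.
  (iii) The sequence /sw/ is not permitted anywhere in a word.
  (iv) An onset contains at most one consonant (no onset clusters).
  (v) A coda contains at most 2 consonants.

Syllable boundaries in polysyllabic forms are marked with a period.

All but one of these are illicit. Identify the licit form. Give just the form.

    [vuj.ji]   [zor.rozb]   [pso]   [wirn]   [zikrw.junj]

[vuj.ji] — violates constraint (ii): adjacent identical consonants /jj/ → illicit
[zor.rozb] — violates constraint (ii): adjacent identical consonants /rr/ → illicit
[pso] — violates constraint (iv): syllable 1 onset /ps/ has 2 consonants (> 1) → illicit
[wirn] — σ1 onset /w/, coda /rn/ (2C) ok → licit
[zikrw.junj] — violates constraint (v): syllable 1 coda /krw/ has 3 consonants (> 2) → illicit

[wirn]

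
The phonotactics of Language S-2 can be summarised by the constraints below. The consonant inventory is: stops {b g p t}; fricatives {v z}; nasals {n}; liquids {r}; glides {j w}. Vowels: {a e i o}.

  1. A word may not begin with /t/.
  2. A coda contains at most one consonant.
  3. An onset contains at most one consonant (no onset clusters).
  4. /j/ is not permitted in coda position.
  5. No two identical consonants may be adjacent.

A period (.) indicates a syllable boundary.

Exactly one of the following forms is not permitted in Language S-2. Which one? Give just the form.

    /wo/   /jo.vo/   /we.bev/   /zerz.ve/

/zerz.ve/

/wo/ — σ1 onset /w/, coda /∅/ ok → permitted
/jo.vo/ — σ1 onset /j/, coda /∅/ ok; σ2 onset /v/, coda /∅/ ok → permitted
/we.bev/ — σ1 onset /w/, coda /∅/ ok; σ2 onset /b/, coda /v/ ok → permitted
/zerz.ve/ — violates constraint 2: syllable 1 coda /rz/ has 2 consonants (> 1) → not permitted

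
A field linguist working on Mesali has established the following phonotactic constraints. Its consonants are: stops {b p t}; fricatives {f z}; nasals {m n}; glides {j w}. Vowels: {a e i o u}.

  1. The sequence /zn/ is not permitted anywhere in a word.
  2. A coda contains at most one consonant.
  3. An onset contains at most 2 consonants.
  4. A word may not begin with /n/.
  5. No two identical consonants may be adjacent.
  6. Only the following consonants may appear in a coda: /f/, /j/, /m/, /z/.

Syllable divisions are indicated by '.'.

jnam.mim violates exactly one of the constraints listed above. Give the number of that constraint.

5

jnam.mim: adjacent identical consonants /mm/.
This is a violation of constraint 5: "No two identical consonants may be adjacent."
The remaining constraints (1, 2, 3, 4, 6) are satisfied.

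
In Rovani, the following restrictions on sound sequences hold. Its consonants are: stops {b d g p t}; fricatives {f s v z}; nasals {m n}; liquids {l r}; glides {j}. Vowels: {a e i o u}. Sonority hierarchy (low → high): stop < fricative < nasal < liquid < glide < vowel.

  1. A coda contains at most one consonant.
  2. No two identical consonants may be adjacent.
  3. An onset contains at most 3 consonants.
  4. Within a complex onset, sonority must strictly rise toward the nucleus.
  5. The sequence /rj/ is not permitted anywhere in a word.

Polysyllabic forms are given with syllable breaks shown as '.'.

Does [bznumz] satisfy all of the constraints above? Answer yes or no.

no

[bznumz] — violates constraint 1: syllable 1 coda /mz/ has 2 consonants (> 1) → ill-formed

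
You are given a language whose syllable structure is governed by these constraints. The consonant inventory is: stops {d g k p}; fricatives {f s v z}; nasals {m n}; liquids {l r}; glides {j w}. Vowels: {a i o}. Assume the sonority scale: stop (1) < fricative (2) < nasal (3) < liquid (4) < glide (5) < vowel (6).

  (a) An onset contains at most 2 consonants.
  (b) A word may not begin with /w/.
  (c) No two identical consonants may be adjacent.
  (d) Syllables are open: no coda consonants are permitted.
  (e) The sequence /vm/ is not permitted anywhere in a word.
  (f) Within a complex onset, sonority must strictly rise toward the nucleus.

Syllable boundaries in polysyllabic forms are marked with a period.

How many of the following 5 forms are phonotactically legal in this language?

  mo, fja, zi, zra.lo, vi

mo — σ1 onset /m/, coda /∅/ ok → phonotactically legal
fja — σ1 onset /fj/ (2→5 rises), coda /∅/ ok → phonotactically legal
zi — σ1 onset /z/, coda /∅/ ok → phonotactically legal
zra.lo — σ1 onset /zr/ (2→4 rises), coda /∅/ ok; σ2 onset /l/, coda /∅/ ok → phonotactically legal
vi — σ1 onset /v/, coda /∅/ ok → phonotactically legal
Phonotactically legal: mo, fja, zi, zra.lo, vi → 5.

5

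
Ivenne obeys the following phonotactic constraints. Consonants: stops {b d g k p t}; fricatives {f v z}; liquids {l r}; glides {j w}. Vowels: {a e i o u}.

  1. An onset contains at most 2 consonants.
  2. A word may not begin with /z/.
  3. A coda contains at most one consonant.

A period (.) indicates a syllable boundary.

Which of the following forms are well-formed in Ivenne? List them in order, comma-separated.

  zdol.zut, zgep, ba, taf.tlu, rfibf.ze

ba, taf.tlu

zdol.zut — violates constraint 2: word begins with /z/ → ill-formed
zgep — violates constraint 2: word begins with /z/ → ill-formed
ba — σ1 onset /b/, coda /∅/ ok → well-formed
taf.tlu — σ1 onset /t/, coda /f/ ok; σ2 onset /tl/ (2C), coda /∅/ ok → well-formed
rfibf.ze — violates constraint 3: syllable 1 coda /bf/ has 2 consonants (> 1) → ill-formed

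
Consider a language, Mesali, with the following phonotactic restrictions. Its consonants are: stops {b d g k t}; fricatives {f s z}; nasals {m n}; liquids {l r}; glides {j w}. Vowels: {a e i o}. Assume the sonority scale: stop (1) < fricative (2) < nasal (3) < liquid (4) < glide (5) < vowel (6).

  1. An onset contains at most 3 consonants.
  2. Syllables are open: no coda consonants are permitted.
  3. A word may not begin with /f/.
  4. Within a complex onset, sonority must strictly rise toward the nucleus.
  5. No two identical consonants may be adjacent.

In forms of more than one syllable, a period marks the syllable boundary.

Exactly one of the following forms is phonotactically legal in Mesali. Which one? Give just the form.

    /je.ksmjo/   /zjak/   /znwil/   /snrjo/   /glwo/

/je.ksmjo/ — violates constraint 1: syllable 2 onset /ksmj/ has 4 consonants (> 3) → phonotactically illegal
/zjak/ — violates constraint 2: syllable 1 coda /k/ has 1 consonant (> 0) → phonotactically illegal
/znwil/ — violates constraint 2: syllable 1 coda /l/ has 1 consonant (> 0) → phonotactically illegal
/snrjo/ — violates constraint 1: syllable 1 onset /snrj/ has 4 consonants (> 3) → phonotactically illegal
/glwo/ — σ1 onset /glw/ (1→4→5 rises), coda /∅/ ok → phonotactically legal

/glwo/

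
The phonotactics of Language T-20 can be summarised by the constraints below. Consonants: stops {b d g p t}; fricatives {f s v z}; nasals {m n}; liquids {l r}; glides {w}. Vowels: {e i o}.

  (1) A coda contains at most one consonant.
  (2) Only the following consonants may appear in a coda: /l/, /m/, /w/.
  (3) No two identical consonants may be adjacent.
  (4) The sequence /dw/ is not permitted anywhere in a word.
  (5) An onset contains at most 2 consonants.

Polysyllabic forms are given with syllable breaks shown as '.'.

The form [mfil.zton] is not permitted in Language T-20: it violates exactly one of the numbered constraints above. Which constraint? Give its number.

[mfil.zton]: syllable 2 coda contains /n/, which is not a licensed coda consonant.
This is a violation of constraint 2: "Only the following consonants may appear in a coda: /l/, /m/, /w/."
The remaining constraints (1, 3, 4, 5) are satisfied.

2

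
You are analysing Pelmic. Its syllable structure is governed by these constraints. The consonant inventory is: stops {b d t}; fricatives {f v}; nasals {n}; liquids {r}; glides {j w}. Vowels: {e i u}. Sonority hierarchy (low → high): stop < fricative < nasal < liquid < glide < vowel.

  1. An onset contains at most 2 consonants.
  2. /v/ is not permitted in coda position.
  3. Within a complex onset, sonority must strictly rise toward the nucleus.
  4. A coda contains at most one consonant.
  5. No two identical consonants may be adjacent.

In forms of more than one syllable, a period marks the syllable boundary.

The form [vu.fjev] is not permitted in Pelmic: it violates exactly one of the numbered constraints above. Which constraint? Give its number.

2

[vu.fjev]: syllable 2 coda contains /v/.
This is a violation of constraint 2: "/v/ is not permitted in coda position."
The remaining constraints (1, 3, 4, 5) are satisfied.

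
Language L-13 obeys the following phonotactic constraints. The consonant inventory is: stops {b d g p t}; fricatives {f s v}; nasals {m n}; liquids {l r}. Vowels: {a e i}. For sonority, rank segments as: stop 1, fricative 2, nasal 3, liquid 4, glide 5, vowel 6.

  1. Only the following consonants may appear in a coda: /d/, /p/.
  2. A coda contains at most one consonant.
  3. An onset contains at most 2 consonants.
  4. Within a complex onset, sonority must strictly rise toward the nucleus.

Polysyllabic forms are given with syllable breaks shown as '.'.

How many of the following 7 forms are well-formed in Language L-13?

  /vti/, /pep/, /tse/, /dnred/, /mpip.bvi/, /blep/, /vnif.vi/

3

/vti/ — violates constraint 4: syllable 1 onset /vt/: /v/ (fricative, 2) → /t/ (stop, 1) does not rise → ill-formed
/pep/ — σ1 onset /p/, coda /p/ ok → well-formed
/tse/ — σ1 onset /ts/ (1→2 rises), coda /∅/ ok → well-formed
/dnred/ — violates constraint 3: syllable 1 onset /dnr/ has 3 consonants (> 2) → ill-formed
/mpip.bvi/ — violates constraint 4: syllable 1 onset /mp/: /m/ (nasal, 3) → /p/ (stop, 1) does not rise → ill-formed
/blep/ — σ1 onset /bl/ (1→4 rises), coda /p/ ok → well-formed
/vnif.vi/ — violates constraint 1: syllable 1 coda contains /f/, which is not a licensed coda consonant → ill-formed
Well-formed: /pep/, /tse/, /blep/ → 3.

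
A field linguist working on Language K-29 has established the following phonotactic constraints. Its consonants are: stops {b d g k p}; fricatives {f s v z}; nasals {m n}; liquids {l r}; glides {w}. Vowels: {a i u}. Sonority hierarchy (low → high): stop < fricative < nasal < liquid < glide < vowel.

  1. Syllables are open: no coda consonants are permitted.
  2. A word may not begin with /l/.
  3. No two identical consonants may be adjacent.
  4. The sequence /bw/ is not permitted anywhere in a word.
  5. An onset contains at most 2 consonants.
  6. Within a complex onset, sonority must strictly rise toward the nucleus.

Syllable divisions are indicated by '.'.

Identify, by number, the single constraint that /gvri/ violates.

5

/gvri/: syllable 1 onset /gvr/ has 3 consonants (> 2).
This is a violation of constraint 5: "An onset contains at most 2 consonants."
The remaining constraints (1, 2, 3, 4, 6) are satisfied.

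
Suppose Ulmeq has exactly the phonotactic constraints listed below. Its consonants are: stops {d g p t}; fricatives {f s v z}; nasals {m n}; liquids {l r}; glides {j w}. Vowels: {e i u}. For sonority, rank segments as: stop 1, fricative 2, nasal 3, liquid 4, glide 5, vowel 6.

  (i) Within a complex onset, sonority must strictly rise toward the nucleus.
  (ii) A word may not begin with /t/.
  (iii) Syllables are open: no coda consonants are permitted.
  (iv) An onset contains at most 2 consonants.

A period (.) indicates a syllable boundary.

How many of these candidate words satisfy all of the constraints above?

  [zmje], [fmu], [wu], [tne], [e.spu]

[zmje] — violates constraint (iv): syllable 1 onset /zmj/ has 3 consonants (> 2) → phonotactically illegal
[fmu] — σ1 onset /fm/ (2→3 rises), coda /∅/ ok → phonotactically legal
[wu] — σ1 onset /w/, coda /∅/ ok → phonotactically legal
[tne] — violates constraint (ii): word begins with /t/ → phonotactically illegal
[e.spu] — violates constraint (i): syllable 2 onset /sp/: /s/ (fricative, 2) → /p/ (stop, 1) does not rise → phonotactically illegal
Phonotactically legal: [fmu], [wu] → 2.

2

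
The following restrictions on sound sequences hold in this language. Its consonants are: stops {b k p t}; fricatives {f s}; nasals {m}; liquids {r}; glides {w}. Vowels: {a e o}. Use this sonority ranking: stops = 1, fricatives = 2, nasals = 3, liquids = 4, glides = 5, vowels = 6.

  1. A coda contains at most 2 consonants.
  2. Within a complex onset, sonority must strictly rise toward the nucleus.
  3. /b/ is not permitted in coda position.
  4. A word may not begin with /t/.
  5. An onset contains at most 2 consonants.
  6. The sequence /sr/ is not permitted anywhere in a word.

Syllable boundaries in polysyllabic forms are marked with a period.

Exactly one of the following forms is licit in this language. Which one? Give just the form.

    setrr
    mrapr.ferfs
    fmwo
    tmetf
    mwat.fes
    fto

setrr — violates constraint 1: syllable 1 coda /trr/ has 3 consonants (> 2) → illicit
mrapr.ferfs — violates constraint 1: syllable 2 coda /rfs/ has 3 consonants (> 2) → illicit
fmwo — violates constraint 5: syllable 1 onset /fmw/ has 3 consonants (> 2) → illicit
tmetf — violates constraint 4: word begins with /t/ → illicit
mwat.fes — σ1 onset /mw/ (3→5 rises), coda /t/ ok; σ2 onset /f/, coda /s/ ok → licit
fto — violates constraint 2: syllable 1 onset /ft/: /f/ (fricative, 2) → /t/ (stop, 1) does not rise → illicit

mwat.fes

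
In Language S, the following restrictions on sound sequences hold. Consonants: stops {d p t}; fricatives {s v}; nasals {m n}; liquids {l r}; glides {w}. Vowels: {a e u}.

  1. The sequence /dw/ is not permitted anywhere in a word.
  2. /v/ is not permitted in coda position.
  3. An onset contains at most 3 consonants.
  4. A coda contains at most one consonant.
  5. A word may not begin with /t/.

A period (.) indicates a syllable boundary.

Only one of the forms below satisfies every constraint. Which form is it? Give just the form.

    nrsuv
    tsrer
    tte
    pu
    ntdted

pu

nrsuv — violates constraint 2: syllable 1 coda contains /v/ → illicit
tsrer — violates constraint 5: word begins with /t/ → illicit
tte — violates constraint 5: word begins with /t/ → illicit
pu — σ1 onset /p/, coda /∅/ ok → licit
ntdted — violates constraint 3: syllable 1 onset /ntdt/ has 4 consonants (> 3) → illicit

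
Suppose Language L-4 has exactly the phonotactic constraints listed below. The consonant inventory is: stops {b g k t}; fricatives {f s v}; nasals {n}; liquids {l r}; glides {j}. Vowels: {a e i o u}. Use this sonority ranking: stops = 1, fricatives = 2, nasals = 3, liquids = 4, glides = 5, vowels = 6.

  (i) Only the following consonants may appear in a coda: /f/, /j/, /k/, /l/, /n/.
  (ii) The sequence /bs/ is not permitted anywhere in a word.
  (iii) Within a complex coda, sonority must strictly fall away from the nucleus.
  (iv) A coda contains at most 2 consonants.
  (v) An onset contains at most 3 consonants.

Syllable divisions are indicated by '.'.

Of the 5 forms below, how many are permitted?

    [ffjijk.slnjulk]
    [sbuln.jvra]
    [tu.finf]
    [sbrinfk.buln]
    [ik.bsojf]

[ffjijk.slnjulk] — violates constraint (v): syllable 2 onset /slnj/ has 4 consonants (> 3) → not permitted
[sbuln.jvra] — σ1 onset /sb/ (2C), coda /ln/ (4→3 falls) ok; σ2 onset /jvr/ (3C), coda /∅/ ok → permitted
[tu.finf] — σ1 onset /t/, coda /∅/ ok; σ2 onset /f/, coda /nf/ (3→2 falls) ok → permitted
[sbrinfk.buln] — violates constraint (iv): syllable 1 coda /nfk/ has 3 consonants (> 2) → not permitted
[ik.bsojf] — violates constraint (ii): contains banned sequence /bs/ → not permitted
Permitted: [sbuln.jvra], [tu.finf] → 2.

2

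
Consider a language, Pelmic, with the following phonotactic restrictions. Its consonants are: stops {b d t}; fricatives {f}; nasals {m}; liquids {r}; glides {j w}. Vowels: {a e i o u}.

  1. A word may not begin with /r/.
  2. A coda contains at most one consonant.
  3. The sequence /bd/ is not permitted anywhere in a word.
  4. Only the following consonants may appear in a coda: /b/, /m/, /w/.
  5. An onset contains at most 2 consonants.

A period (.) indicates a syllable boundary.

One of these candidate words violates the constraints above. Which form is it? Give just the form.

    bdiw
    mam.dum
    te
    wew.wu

bdiw

bdiw — violates constraint 3: contains banned sequence /bd/ → not permitted
mam.dum — σ1 onset /m/, coda /m/ ok; σ2 onset /d/, coda /m/ ok → permitted
te — σ1 onset /t/, coda /∅/ ok → permitted
wew.wu — σ1 onset /w/, coda /w/ ok; σ2 onset /w/, coda /∅/ ok → permitted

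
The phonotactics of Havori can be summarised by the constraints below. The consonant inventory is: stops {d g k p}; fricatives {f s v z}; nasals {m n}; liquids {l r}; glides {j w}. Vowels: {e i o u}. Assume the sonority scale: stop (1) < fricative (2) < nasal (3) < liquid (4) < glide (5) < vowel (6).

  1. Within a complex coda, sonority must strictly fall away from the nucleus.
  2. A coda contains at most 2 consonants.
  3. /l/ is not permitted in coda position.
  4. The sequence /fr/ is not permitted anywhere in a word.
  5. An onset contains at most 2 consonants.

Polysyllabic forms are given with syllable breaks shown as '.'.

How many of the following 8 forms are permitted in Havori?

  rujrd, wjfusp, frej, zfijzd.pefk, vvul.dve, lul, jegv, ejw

0

rujrd — violates constraint 2: syllable 1 coda /jrd/ has 3 consonants (> 2) → not permitted
wjfusp — violates constraint 5: syllable 1 onset /wjf/ has 3 consonants (> 2) → not permitted
frej — violates constraint 4: contains banned sequence /fr/ → not permitted
zfijzd.pefk — violates constraint 2: syllable 1 coda /jzd/ has 3 consonants (> 2) → not permitted
vvul.dve — violates constraint 3: syllable 1 coda contains /l/ → not permitted
lul — violates constraint 3: syllable 1 coda contains /l/ → not permitted
jegv — violates constraint 1: syllable 1 coda /gv/: /g/ (stop, 1) → /v/ (fricative, 2) does not fall → not permitted
ejw — violates constraint 1: syllable 1 coda /jw/: /j/ (glide, 5) → /w/ (glide, 5) does not fall → not permitted
No form is permitted → 0.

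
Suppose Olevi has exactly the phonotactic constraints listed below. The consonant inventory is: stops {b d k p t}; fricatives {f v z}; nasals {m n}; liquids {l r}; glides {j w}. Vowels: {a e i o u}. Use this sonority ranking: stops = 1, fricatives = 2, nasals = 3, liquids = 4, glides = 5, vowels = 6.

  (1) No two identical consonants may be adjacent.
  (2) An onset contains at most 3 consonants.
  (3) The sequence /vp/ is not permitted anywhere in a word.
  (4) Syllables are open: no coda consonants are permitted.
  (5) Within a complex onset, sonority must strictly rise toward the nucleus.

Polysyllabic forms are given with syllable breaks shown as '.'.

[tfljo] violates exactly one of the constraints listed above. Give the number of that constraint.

[tfljo]: syllable 1 onset /tflj/ has 4 consonants (> 3).
This is a violation of constraint 2: "An onset contains at most 3 consonants."
The remaining constraints (1, 3, 4, 5) are satisfied.

2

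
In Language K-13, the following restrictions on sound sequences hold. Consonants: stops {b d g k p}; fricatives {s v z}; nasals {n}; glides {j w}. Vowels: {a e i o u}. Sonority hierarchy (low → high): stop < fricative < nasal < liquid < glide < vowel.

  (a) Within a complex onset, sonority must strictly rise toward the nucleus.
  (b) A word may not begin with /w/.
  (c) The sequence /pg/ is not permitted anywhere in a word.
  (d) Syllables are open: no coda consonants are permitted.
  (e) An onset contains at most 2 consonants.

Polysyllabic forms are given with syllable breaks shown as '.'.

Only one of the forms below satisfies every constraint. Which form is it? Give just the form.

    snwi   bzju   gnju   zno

zno

snwi — violates constraint (e): syllable 1 onset /snw/ has 3 consonants (> 2) → illicit
bzju — violates constraint (e): syllable 1 onset /bzj/ has 3 consonants (> 2) → illicit
gnju — violates constraint (e): syllable 1 onset /gnj/ has 3 consonants (> 2) → illicit
zno — σ1 onset /zn/ (2→3 rises), coda /∅/ ok → licit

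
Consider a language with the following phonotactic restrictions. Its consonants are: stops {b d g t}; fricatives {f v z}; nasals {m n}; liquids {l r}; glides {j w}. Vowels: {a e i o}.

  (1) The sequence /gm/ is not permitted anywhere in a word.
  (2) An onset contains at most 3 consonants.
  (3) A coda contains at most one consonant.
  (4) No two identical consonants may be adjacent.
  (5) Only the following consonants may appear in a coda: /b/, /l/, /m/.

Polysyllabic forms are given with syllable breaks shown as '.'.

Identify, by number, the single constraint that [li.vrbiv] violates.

[li.vrbiv]: syllable 2 coda contains /v/, which is not a licensed coda consonant.
This is a violation of constraint 5: "Only the following consonants may appear in a coda: /b/, /l/, /m/."
The remaining constraints (1, 2, 3, 4) are satisfied.

5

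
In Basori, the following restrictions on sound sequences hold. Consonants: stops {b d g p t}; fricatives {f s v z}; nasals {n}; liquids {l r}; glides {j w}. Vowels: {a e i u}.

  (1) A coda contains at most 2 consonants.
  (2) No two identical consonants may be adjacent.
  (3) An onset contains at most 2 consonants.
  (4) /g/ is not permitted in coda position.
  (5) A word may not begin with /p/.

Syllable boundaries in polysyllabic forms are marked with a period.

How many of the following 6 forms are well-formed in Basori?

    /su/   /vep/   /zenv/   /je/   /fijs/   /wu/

6

/su/ — σ1 onset /s/, coda /∅/ ok → well-formed
/vep/ — σ1 onset /v/, coda /p/ ok → well-formed
/zenv/ — σ1 onset /z/, coda /nv/ (2C) ok → well-formed
/je/ — σ1 onset /j/, coda /∅/ ok → well-formed
/fijs/ — σ1 onset /f/, coda /js/ (2C) ok → well-formed
/wu/ — σ1 onset /w/, coda /∅/ ok → well-formed
Well-formed: /su/, /vep/, /zenv/, /je/, /fijs/, /wu/ → 6.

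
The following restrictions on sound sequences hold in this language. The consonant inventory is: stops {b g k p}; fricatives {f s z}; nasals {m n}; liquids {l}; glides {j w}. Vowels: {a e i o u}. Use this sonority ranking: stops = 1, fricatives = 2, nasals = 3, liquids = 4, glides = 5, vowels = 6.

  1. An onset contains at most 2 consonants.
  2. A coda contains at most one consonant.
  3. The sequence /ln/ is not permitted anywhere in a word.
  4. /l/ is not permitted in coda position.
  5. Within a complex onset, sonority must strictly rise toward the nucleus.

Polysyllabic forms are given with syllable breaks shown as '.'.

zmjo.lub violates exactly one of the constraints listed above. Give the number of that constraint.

1

zmjo.lub: syllable 1 onset /zmj/ has 3 consonants (> 2).
This is a violation of constraint 1: "An onset contains at most 2 consonants."
The remaining constraints (2, 3, 4, 5) are satisfied.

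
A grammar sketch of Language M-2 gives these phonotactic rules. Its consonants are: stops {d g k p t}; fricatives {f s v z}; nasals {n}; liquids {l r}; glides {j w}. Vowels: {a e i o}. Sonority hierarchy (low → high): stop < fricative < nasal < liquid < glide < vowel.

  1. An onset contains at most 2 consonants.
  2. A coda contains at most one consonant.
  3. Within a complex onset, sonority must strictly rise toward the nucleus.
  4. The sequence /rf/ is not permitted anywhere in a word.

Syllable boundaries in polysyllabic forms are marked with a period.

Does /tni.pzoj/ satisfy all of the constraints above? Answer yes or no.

yes

/tni.pzoj/ — σ1 onset /tn/ (1→3 rises), coda /∅/ ok; σ2 onset /pz/ (1→2 rises), coda /j/ ok → permitted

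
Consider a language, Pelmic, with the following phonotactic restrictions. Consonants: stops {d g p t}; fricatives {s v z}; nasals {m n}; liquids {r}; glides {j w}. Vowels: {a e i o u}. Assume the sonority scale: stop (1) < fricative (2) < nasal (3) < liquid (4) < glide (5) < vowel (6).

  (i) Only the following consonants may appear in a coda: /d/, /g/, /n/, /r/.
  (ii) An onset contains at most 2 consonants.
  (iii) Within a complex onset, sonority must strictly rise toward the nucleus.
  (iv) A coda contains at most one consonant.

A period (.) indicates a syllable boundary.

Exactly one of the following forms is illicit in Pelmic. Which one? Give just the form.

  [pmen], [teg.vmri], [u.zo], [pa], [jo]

[pmen] — σ1 onset /pm/ (1→3 rises), coda /n/ ok → licit
[teg.vmri] — violates constraint (ii): syllable 2 onset /vmr/ has 3 consonants (> 2) → illicit
[u.zo] — σ1 onset /∅/, coda /∅/ ok; σ2 onset /z/, coda /∅/ ok → licit
[pa] — σ1 onset /p/, coda /∅/ ok → licit
[jo] — σ1 onset /j/, coda /∅/ ok → licit

[teg.vmri]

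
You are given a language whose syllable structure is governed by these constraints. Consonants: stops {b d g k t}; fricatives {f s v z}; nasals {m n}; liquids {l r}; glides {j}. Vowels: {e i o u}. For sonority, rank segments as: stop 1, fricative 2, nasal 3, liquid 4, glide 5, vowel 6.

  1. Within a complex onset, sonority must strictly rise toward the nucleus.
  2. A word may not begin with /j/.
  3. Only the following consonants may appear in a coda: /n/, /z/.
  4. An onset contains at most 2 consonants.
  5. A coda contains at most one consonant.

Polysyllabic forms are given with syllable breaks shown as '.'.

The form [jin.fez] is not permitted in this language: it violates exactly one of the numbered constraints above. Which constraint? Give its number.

2

[jin.fez]: word begins with /j/.
This is a violation of constraint 2: "A word may not begin with /j/."
The remaining constraints (1, 3, 4, 5) are satisfied.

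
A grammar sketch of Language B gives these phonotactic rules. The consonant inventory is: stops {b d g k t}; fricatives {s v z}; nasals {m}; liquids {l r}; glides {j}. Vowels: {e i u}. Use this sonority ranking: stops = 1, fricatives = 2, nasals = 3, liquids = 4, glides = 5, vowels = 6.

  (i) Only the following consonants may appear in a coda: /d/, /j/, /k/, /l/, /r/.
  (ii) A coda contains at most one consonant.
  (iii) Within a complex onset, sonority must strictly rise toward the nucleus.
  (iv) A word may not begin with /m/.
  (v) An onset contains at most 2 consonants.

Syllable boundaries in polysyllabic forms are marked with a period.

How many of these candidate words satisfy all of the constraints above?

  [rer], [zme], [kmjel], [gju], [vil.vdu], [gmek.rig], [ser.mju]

4

[rer] — σ1 onset /r/, coda /r/ ok → well-formed
[zme] — σ1 onset /zm/ (2→3 rises), coda /∅/ ok → well-formed
[kmjel] — violates constraint (v): syllable 1 onset /kmj/ has 3 consonants (> 2) → ill-formed
[gju] — σ1 onset /gj/ (1→5 rises), coda /∅/ ok → well-formed
[vil.vdu] — violates constraint (iii): syllable 2 onset /vd/: /v/ (fricative, 2) → /d/ (stop, 1) does not rise → ill-formed
[gmek.rig] — violates constraint (i): syllable 2 coda contains /g/, which is not a licensed coda consonant → ill-formed
[ser.mju] — σ1 onset /s/, coda /r/ ok; σ2 onset /mj/ (3→5 rises), coda /∅/ ok → well-formed
Well-formed: [rer], [zme], [gju], [ser.mju] → 4.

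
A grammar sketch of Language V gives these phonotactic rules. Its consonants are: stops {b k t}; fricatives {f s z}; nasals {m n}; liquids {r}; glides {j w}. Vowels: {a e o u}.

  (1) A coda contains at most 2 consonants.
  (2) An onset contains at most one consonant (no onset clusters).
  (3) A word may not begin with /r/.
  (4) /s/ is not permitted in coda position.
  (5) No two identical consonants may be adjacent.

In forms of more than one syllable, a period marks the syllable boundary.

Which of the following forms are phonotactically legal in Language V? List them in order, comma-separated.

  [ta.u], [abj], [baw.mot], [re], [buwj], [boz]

[ta.u] — σ1 onset /t/, coda /∅/ ok; σ2 onset /∅/, coda /∅/ ok → phonotactically legal
[abj] — σ1 onset /∅/, coda /bj/ (2C) ok → phonotactically legal
[baw.mot] — σ1 onset /b/, coda /w/ ok; σ2 onset /m/, coda /t/ ok → phonotactically legal
[re] — violates constraint 3: word begins with /r/ → phonotactically illegal
[buwj] — σ1 onset /b/, coda /wj/ (2C) ok → phonotactically legal
[boz] — σ1 onset /b/, coda /z/ ok → phonotactically legal

[ta.u], [abj], [baw.mot], [buwj], [boz]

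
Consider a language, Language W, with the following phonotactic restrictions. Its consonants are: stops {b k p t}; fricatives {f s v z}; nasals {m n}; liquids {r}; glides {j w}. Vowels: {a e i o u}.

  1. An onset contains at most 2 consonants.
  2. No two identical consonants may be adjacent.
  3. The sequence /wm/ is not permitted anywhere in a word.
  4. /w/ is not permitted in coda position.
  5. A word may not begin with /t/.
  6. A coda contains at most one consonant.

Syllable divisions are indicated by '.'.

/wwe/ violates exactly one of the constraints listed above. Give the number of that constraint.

/wwe/: adjacent identical consonants /ww/.
This is a violation of constraint 2: "No two identical consonants may be adjacent."
The remaining constraints (1, 3, 4, 5, 6) are satisfied.

2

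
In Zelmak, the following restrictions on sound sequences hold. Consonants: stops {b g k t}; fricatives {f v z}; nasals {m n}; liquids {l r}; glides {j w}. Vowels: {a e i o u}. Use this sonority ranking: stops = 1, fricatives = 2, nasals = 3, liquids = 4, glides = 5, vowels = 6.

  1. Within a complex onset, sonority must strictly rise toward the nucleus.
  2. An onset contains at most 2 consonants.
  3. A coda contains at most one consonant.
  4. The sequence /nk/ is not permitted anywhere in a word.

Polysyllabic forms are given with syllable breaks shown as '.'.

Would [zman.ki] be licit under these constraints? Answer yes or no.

[zman.ki] — violates constraint 4: contains banned sequence /nk/ → illicit

no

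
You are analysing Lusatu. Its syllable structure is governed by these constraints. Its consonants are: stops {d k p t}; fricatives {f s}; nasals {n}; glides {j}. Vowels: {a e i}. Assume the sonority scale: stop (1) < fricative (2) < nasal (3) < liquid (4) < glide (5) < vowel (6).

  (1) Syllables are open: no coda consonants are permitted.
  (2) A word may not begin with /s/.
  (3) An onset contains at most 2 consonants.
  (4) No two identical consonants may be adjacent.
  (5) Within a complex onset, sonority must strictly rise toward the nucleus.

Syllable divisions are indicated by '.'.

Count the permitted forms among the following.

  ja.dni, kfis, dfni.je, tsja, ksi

ja.dni — σ1 onset /j/, coda /∅/ ok; σ2 onset /dn/ (1→3 rises), coda /∅/ ok → permitted
kfis — violates constraint 1: syllable 1 coda /s/ has 1 consonant (> 0) → not permitted
dfni.je — violates constraint 3: syllable 1 onset /dfn/ has 3 consonants (> 2) → not permitted
tsja — violates constraint 3: syllable 1 onset /tsj/ has 3 consonants (> 2) → not permitted
ksi — σ1 onset /ks/ (1→2 rises), coda /∅/ ok → permitted
Permitted: ja.dni, ksi → 2.

2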